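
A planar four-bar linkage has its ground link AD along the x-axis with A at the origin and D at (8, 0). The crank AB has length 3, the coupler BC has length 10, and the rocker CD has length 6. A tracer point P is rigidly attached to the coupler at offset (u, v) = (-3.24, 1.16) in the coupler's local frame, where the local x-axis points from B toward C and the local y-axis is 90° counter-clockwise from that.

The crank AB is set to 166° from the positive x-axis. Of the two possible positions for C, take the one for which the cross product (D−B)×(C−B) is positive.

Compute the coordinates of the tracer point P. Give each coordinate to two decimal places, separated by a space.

-6.31 0.16

A=(0,0), D=(8.00,0)
B = A + 3.00·(cos166°, sin166°) = (-2.9109, 0.7258)
|BD| = 10.9350
circle(B,10.00) ∩ circle(D,6.00): a=8.3939, h=5.4353
  candidates: C₊=(5.8252,5.5920) cross=59.435; C₋=(5.1037,-5.2547) cross=-59.435
  mode + wants cross > 0 → take C=(5.8252,5.5920) (cross=59.435)
ex = (C−B)/|BC| = (0.8736,0.4866); ey = (-0.4866,0.8736)
P = B + -3.24·ex + 1.16·ey = (-6.3059,0.1625)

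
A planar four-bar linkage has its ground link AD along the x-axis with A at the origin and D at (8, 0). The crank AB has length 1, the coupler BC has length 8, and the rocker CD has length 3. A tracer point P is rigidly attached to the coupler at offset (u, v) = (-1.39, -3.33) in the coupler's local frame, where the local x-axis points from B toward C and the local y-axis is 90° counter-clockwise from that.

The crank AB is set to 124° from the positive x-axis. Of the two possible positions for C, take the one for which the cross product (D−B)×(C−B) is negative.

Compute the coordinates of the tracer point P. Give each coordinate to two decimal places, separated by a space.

-3.27 -1.56

A=(0,0), D=(8.00,0)
B = A + 1.00·(cos124°, sin124°) = (-0.5592, 0.8290)
|BD| = 8.5992
circle(B,8.00) ∩ circle(D,3.00): a=7.4976, h=2.7904
  candidates: C₊=(7.1725,2.8836) cross=23.995; C₋=(6.6344,-2.6712) cross=-23.995
  mode - wants cross < 0 → take C=(6.6344,-2.6712) (cross=-23.995)
ex = (C−B)/|BC| = (0.8992,-0.4375); ey = (0.4375,0.8992)
P = B + -1.39·ex + -3.33·ey = (-3.2661,-1.5571)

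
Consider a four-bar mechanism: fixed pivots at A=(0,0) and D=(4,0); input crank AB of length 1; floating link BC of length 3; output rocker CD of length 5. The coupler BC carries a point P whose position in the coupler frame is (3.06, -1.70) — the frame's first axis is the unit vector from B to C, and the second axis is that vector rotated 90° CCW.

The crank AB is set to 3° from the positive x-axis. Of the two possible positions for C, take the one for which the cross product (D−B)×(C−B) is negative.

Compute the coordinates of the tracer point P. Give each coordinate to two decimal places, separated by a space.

-1.79 -2.06

A=(0,0), D=(4.00,0)
B = A + 1.00·(cos3°, sin3°) = (0.9986, 0.0523)
|BD| = 3.0018
circle(B,3.00) ∩ circle(D,5.00): a=-1.1641, h=2.7649
  candidates: C₊=(-0.1171,2.8371) cross=8.300; C₋=(-0.2135,-2.6919) cross=-8.300
  mode - wants cross < 0 → take C=(-0.2135,-2.6919) (cross=-8.300)
ex = (C−B)/|BC| = (-0.4041,-0.9147); ey = (0.9147,-0.4041)
P = B + 3.06·ex + -1.70·ey = (-1.7928,-2.0599)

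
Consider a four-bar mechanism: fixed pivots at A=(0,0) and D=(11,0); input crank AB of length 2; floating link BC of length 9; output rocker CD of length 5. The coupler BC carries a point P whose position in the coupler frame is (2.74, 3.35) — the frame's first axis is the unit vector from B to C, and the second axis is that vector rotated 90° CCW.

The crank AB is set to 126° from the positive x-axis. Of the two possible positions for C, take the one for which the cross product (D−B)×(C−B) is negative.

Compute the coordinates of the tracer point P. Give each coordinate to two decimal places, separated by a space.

A=(0,0), D=(11.00,0)
B = A + 2.00·(cos126°, sin126°) = (-1.1756, 1.6180)
|BD| = 12.2826
circle(B,9.00) ∩ circle(D,5.00): a=8.4210, h=3.1761
  candidates: C₊=(7.5904,3.6571) cross=39.011; C₋=(6.7536,-2.6397) cross=-39.011
  mode - wants cross < 0 → take C=(6.7536,-2.6397) (cross=-39.011)
ex = (C−B)/|BC| = (0.8810,-0.4731); ey = (0.4731,0.8810)
P = B + 2.74·ex + 3.35·ey = (2.8232,3.2732)

2.82 3.27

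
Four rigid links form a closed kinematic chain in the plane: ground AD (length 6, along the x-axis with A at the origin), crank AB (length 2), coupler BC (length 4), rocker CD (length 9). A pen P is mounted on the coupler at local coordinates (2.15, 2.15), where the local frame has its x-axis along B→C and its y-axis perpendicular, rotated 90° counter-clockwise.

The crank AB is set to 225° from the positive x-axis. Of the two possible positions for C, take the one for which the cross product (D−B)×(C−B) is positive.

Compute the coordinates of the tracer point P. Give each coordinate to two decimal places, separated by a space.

A=(0,0), D=(6.00,0)
B = A + 2.00·(cos225°, sin225°) = (-1.4142, -1.4142)
|BD| = 7.5479
circle(B,4.00) ∩ circle(D,9.00): a=-0.5319, h=3.9645
  candidates: C₊=(-2.6795,2.3804) cross=29.923; C₋=(-1.1939,-5.4081) cross=-29.923
  mode + wants cross > 0 → take C=(-2.6795,2.3804) (cross=29.923)
ex = (C−B)/|BC| = (-0.3163,0.9487); ey = (-0.9487,-0.3163)
P = B + 2.15·ex + 2.15·ey = (-4.1339,-0.0547)

-4.13 -0.05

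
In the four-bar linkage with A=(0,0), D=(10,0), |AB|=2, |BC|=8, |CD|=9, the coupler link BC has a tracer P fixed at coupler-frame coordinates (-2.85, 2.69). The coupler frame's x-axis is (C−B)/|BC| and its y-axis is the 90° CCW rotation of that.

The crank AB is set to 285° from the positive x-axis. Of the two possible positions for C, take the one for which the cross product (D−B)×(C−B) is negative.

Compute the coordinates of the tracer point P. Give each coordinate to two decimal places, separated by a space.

0.67 1.98

A=(0,0), D=(10.00,0)
B = A + 2.00·(cos285°, sin285°) = (0.5176, -1.9319)
|BD| = 9.6772
circle(B,8.00) ∩ circle(D,9.00): a=3.9602, h=6.9510
  candidates: C₊=(3.0105,5.6698) cross=67.266; C₋=(5.7858,-7.9524) cross=-67.266
  mode - wants cross < 0 → take C=(5.7858,-7.9524) (cross=-67.266)
ex = (C−B)/|BC| = (0.6585,-0.7526); ey = (0.7526,0.6585)
P = B + -2.85·ex + 2.69·ey = (0.6653,1.9844)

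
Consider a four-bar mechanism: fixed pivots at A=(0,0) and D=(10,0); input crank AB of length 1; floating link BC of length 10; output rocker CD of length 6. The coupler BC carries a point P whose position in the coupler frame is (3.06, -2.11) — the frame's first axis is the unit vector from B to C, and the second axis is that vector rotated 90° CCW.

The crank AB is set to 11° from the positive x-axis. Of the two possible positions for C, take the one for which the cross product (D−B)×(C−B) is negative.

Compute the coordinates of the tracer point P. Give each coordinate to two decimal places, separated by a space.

2.12 -3.35

A=(0,0), D=(10.00,0)
B = A + 1.00·(cos11°, sin11°) = (0.9816, 0.1908)
|BD| = 9.0204
circle(B,10.00) ∩ circle(D,6.00): a=8.0577, h=5.9223
  candidates: C₊=(9.1628,5.9413) cross=53.421; C₋=(8.9123,-5.9006) cross=-53.421
  mode - wants cross < 0 → take C=(8.9123,-5.9006) (cross=-53.421)
ex = (C−B)/|BC| = (0.7931,-0.6091); ey = (0.6091,0.7931)
P = B + 3.06·ex + -2.11·ey = (2.1231,-3.3465)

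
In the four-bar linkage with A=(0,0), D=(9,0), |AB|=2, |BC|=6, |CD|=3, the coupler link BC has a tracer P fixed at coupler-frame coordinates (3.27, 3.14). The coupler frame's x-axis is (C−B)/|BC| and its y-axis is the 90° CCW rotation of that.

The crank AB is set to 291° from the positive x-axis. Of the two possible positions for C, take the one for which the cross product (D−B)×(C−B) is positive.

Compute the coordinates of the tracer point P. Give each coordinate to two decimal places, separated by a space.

A=(0,0), D=(9.00,0)
B = A + 2.00·(cos291°, sin291°) = (0.7167, -1.8672)
|BD| = 8.4911
circle(B,6.00) ∩ circle(D,3.00): a=5.8354, h=1.3955
  candidates: C₊=(6.1025,0.7774) cross=11.850; C₋=(6.7162,-1.9453) cross=-11.850
  mode + wants cross > 0 → take C=(6.1025,0.7774) (cross=11.850)
ex = (C−B)/|BC| = (0.8976,0.4408); ey = (-0.4408,0.8976)
P = B + 3.27·ex + 3.14·ey = (2.2680,2.3927)

2.27 2.39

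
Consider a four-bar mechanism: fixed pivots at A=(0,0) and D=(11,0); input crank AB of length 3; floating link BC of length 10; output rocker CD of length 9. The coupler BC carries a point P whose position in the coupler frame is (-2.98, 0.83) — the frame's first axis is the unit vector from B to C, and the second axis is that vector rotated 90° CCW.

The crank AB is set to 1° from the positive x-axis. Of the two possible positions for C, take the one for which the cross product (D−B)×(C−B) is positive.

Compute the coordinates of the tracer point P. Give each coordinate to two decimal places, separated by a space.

0.73 -2.05

A=(0,0), D=(11.00,0)
B = A + 3.00·(cos1°, sin1°) = (2.9995, 0.0524)
|BD| = 8.0006
circle(B,10.00) ∩ circle(D,9.00): a=5.1877, h=8.5491
  candidates: C₊=(8.2431,8.5674) cross=68.398; C₋=(8.1312,-8.5305) cross=-68.398
  mode + wants cross > 0 → take C=(8.2431,8.5674) (cross=68.398)
ex = (C−B)/|BC| = (0.5244,0.8515); ey = (-0.8515,0.5244)
P = B + -2.98·ex + 0.83·ey = (0.7302,-2.0499)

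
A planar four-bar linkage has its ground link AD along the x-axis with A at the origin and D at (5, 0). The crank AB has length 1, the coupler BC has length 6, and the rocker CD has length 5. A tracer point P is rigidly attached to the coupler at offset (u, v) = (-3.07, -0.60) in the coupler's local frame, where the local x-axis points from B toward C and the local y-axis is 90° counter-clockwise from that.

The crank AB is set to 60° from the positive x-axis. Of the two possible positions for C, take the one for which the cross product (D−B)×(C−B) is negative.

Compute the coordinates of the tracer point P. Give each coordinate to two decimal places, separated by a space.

-1.33 3.40

A=(0,0), D=(5.00,0)
B = A + 1.00·(cos60°, sin60°) = (0.5000, 0.8660)
|BD| = 4.5826
circle(B,6.00) ∩ circle(D,5.00): a=3.4915, h=4.8795
  candidates: C₊=(4.8507,4.9978) cross=22.361; C₋=(3.0064,-4.5854) cross=-22.361
  mode - wants cross < 0 → take C=(3.0064,-4.5854) (cross=-22.361)
ex = (C−B)/|BC| = (0.4177,-0.9086); ey = (0.9086,0.4177)
P = B + -3.07·ex + -0.60·ey = (-1.3276,3.4047)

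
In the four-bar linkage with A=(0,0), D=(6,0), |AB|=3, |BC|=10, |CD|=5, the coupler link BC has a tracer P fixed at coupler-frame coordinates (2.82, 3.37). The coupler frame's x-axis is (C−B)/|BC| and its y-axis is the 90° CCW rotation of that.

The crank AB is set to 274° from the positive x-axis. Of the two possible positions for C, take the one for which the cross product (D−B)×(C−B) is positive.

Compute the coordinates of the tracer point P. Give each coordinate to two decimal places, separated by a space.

-0.79 1.29

A=(0,0), D=(6.00,0)
B = A + 3.00·(cos274°, sin274°) = (0.2093, -2.9927)
|BD| = 6.5183
circle(B,10.00) ∩ circle(D,5.00): a=9.0122, h=4.3337
  candidates: C₊=(6.2258,4.9949) cross=28.248; C₋=(10.2051,-2.7050) cross=-28.248
  mode + wants cross > 0 → take C=(6.2258,4.9949) (cross=28.248)
ex = (C−B)/|BC| = (0.6017,0.7988); ey = (-0.7988,0.6017)
P = B + 2.82·ex + 3.37·ey = (-0.7859,1.2874)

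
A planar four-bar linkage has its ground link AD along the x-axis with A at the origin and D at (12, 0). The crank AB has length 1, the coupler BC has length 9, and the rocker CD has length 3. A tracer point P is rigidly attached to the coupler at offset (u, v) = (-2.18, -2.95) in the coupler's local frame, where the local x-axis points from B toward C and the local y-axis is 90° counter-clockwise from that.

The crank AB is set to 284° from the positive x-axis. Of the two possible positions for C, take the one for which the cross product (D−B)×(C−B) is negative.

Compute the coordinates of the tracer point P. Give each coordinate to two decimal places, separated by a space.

-2.00 -3.87

A=(0,0), D=(12.00,0)
B = A + 1.00·(cos284°, sin284°) = (0.2419, -0.9703)
|BD| = 11.7980
circle(B,9.00) ∩ circle(D,3.00): a=8.9504, h=0.9438
  candidates: C₊=(9.0844,0.7064) cross=11.135; C₋=(9.2396,-1.1748) cross=-11.135
  mode - wants cross < 0 → take C=(9.2396,-1.1748) (cross=-11.135)
ex = (C−B)/|BC| = (0.9997,-0.0227); ey = (0.0227,0.9997)
P = B + -2.18·ex + -2.95·ey = (-2.0046,-3.8700)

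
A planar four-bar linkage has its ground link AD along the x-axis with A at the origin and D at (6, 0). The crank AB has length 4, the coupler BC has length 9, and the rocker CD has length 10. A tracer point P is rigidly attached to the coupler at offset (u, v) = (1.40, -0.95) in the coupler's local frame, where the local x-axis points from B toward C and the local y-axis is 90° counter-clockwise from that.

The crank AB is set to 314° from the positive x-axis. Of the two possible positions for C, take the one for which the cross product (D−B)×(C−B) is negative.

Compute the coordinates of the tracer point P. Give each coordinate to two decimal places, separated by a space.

A=(0,0), D=(6.00,0)
B = A + 4.00·(cos314°, sin314°) = (2.7786, -2.8774)
|BD| = 4.3193
circle(B,9.00) ∩ circle(D,10.00): a=-0.0398, h=8.9999
  candidates: C₊=(-3.2464,3.8083) cross=38.873; C₋=(8.7444,-9.6161) cross=-38.873
  mode - wants cross < 0 → take C=(8.7444,-9.6161) (cross=-38.873)
ex = (C−B)/|BC| = (0.6629,-0.7487); ey = (0.7487,0.6629)
P = B + 1.40·ex + -0.95·ey = (2.9953,-4.5553)

3.00 -4.56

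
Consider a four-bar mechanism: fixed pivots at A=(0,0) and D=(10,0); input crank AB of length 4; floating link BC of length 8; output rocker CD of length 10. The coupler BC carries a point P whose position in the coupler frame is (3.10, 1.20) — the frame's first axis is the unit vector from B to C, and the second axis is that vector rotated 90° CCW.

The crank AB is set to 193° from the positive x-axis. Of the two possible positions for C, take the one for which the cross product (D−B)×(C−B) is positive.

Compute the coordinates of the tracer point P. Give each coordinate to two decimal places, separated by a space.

-2.75 2.22

A=(0,0), D=(10.00,0)
B = A + 4.00·(cos193°, sin193°) = (-3.8975, -0.8998)
|BD| = 13.9266
circle(B,8.00) ∩ circle(D,10.00): a=5.6708, h=5.6429
  candidates: C₊=(1.3969,5.0977) cross=78.586; C₋=(2.1261,-6.1645) cross=-78.586
  mode + wants cross > 0 → take C=(1.3969,5.0977) (cross=78.586)
ex = (C−B)/|BC| = (0.6618,0.7497); ey = (-0.7497,0.6618)
P = B + 3.10·ex + 1.20·ey = (-2.7455,2.2184)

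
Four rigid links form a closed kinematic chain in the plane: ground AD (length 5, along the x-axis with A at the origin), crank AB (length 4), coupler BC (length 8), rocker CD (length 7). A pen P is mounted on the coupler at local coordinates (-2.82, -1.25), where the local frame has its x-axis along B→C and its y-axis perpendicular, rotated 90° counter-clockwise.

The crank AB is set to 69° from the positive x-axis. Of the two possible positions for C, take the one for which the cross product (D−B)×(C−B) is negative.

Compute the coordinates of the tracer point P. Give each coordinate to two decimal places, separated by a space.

1.01 6.79

A=(0,0), D=(5.00,0)
B = A + 4.00·(cos69°, sin69°) = (1.4335, 3.7343)
|BD| = 5.1638
circle(B,8.00) ∩ circle(D,7.00): a=4.0343, h=6.9083
  candidates: C₊=(9.2157,5.5882) cross=35.673; C₋=(-0.7760,-3.9545) cross=-35.673
  mode - wants cross < 0 → take C=(-0.7760,-3.9545) (cross=-35.673)
ex = (C−B)/|BC| = (-0.2762,-0.9611); ey = (0.9611,-0.2762)
P = B + -2.82·ex + -1.25·ey = (1.0109,6.7899)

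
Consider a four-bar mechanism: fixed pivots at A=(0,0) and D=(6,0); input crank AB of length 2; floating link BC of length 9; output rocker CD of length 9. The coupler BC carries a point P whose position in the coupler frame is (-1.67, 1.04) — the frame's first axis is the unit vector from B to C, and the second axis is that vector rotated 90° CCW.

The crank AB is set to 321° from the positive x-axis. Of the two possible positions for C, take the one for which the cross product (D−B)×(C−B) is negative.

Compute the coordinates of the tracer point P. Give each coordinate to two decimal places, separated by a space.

1.60 0.71

A=(0,0), D=(6.00,0)
B = A + 2.00·(cos321°, sin321°) = (1.5543, -1.2586)
|BD| = 4.6204
circle(B,9.00) ∩ circle(D,9.00): a=2.3102, h=8.6984
  candidates: C₊=(1.4076,7.7402) cross=40.191; C₋=(6.1467,-8.9988) cross=-40.191
  mode - wants cross < 0 → take C=(6.1467,-8.9988) (cross=-40.191)
ex = (C−B)/|BC| = (0.5103,-0.8600); ey = (0.8600,0.5103)
P = B + -1.67·ex + 1.04·ey = (1.5966,0.7083)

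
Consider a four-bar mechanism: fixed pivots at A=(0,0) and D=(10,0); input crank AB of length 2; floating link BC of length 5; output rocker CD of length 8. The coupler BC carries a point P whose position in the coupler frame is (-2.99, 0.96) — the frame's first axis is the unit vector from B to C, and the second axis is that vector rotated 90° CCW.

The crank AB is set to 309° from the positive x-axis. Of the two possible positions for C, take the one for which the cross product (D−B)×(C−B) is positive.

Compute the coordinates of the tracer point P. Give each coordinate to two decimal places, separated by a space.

-0.51 -4.15

A=(0,0), D=(10.00,0)
B = A + 2.00·(cos309°, sin309°) = (1.2586, -1.5543)
|BD| = 8.8785
circle(B,5.00) ∩ circle(D,8.00): a=2.2429, h=4.4687
  candidates: C₊=(2.6846,3.2381) cross=39.675; C₋=(4.2492,-5.5613) cross=-39.675
  mode + wants cross > 0 → take C=(2.6846,3.2381) (cross=39.675)
ex = (C−B)/|BC| = (0.2852,0.9585); ey = (-0.9585,0.2852)
P = B + -2.99·ex + 0.96·ey = (-0.5142,-4.1463)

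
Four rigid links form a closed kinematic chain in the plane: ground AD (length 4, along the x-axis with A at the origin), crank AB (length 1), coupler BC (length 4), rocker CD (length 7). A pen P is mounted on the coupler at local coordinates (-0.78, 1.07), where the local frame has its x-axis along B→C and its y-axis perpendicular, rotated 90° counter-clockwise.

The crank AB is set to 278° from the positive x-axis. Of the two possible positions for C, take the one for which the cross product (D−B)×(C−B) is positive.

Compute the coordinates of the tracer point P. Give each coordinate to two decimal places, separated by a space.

-0.02 -2.30

A=(0,0), D=(4.00,0)
B = A + 1.00·(cos278°, sin278°) = (0.1392, -0.9903)
|BD| = 3.9858
circle(B,4.00) ∩ circle(D,7.00): a=-2.1468, h=3.3751
  candidates: C₊=(-2.7788,1.7456) cross=13.452; C₋=(-1.1018,-4.7929) cross=-13.452
  mode + wants cross > 0 → take C=(-2.7788,1.7456) (cross=13.452)
ex = (C−B)/|BC| = (-0.7295,0.6840); ey = (-0.6840,-0.7295)
P = B + -0.78·ex + 1.07·ey = (-0.0237,-2.3043)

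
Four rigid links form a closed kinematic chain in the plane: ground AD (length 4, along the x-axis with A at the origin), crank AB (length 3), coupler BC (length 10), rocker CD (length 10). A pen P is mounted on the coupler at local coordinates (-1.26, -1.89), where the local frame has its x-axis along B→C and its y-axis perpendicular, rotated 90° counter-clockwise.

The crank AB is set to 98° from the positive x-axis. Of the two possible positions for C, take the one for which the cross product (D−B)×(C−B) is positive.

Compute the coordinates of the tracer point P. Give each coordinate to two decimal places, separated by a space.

A=(0,0), D=(4.00,0)
B = A + 3.00·(cos98°, sin98°) = (-0.4175, 2.9708)
|BD| = 5.3235
circle(B,10.00) ∩ circle(D,10.00): a=2.6618, h=9.6392
  candidates: C₊=(7.1704,9.4841) cross=51.315; C₋=(-3.5879,-6.5133) cross=-51.315
  mode + wants cross > 0 → take C=(7.1704,9.4841) (cross=51.315)
ex = (C−B)/|BC| = (0.7588,0.6513); ey = (-0.6513,0.7588)
P = B + -1.26·ex + -1.89·ey = (-0.1426,0.7160)

-0.14 0.72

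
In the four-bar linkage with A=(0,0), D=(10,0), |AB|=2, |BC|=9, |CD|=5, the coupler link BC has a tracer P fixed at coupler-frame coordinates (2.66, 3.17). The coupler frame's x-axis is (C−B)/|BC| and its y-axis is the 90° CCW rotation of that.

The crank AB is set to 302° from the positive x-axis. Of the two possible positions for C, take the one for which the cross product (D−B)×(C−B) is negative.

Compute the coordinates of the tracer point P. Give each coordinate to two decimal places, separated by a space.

A=(0,0), D=(10.00,0)
B = A + 2.00·(cos302°, sin302°) = (1.0598, -1.6961)
|BD| = 9.0996
circle(B,9.00) ∩ circle(D,5.00): a=7.6269, h=4.7782
  candidates: C₊=(7.6624,4.4199) cross=43.480; C₋=(9.4437,-4.9690) cross=-43.480
  mode - wants cross < 0 → take C=(9.4437,-4.9690) (cross=-43.480)
ex = (C−B)/|BC| = (0.9315,-0.3637); ey = (0.3637,0.9315)
P = B + 2.66·ex + 3.17·ey = (4.6905,0.2896)

4.69 0.29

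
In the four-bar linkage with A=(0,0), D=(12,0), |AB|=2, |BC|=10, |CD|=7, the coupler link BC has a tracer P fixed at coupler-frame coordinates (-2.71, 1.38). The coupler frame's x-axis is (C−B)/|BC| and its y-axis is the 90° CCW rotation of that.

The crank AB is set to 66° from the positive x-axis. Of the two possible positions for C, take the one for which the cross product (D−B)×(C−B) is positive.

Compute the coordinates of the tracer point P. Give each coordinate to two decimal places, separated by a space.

-2.23 1.75

A=(0,0), D=(12.00,0)
B = A + 2.00·(cos66°, sin66°) = (0.8135, 1.8271)
|BD| = 11.3348
circle(B,10.00) ∩ circle(D,7.00): a=7.9171, h=6.1090
  candidates: C₊=(9.6118,6.5800) cross=69.244; C₋=(7.6423,-5.4782) cross=-69.244
  mode + wants cross > 0 → take C=(9.6118,6.5800) (cross=69.244)
ex = (C−B)/|BC| = (0.8798,0.4753); ey = (-0.4753,0.8798)
P = B + -2.71·ex + 1.38·ey = (-2.2268,1.7532)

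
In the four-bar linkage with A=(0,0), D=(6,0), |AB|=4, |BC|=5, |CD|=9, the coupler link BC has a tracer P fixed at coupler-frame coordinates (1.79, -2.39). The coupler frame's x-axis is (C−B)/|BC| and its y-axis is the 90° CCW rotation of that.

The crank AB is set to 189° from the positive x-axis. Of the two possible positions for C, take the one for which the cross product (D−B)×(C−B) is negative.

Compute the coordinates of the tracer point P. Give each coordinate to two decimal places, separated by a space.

A=(0,0), D=(6.00,0)
B = A + 4.00·(cos189°, sin189°) = (-3.9508, -0.6257)
|BD| = 9.9704
circle(B,5.00) ∩ circle(D,9.00): a=2.1769, h=4.5012
  candidates: C₊=(-2.0606,4.0032) cross=44.879; C₋=(-1.4957,-4.9815) cross=-44.879
  mode - wants cross < 0 → take C=(-1.4957,-4.9815) (cross=-44.879)
ex = (C−B)/|BC| = (0.4910,-0.8711); ey = (0.8711,0.4910)
P = B + 1.79·ex + -2.39·ey = (-5.1539,-3.3586)

-5.15 -3.36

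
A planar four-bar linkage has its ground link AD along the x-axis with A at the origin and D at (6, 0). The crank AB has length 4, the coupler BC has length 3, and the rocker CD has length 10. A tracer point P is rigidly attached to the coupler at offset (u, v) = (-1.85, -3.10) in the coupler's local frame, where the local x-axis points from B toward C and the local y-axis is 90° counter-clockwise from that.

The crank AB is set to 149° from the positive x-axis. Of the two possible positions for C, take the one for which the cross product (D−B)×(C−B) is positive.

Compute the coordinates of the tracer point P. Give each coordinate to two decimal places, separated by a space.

-0.89 -0.50

A=(0,0), D=(6.00,0)
B = A + 4.00·(cos149°, sin149°) = (-3.4287, 2.0602)
|BD| = 9.6511
circle(B,3.00) ∩ circle(D,10.00): a=0.1111, h=2.9979
  candidates: C₊=(-2.6802,4.9653) cross=28.933; C₋=(-3.9601,-0.8924) cross=-28.933
  mode + wants cross > 0 → take C=(-2.6802,4.9653) (cross=28.933)
ex = (C−B)/|BC| = (0.2495,0.9684); ey = (-0.9684,0.2495)
P = B + -1.85·ex + -3.10·ey = (-0.8883,-0.5048)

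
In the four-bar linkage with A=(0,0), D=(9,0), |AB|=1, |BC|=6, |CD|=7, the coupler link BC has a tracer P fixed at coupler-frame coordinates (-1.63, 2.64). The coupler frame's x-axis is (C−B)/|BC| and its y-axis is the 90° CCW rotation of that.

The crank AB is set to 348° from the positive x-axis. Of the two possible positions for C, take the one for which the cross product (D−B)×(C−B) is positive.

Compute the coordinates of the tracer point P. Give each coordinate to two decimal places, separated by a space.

A=(0,0), D=(9.00,0)
B = A + 1.00·(cos348°, sin348°) = (0.9781, -0.2079)
|BD| = 8.0245
circle(B,6.00) ∩ circle(D,7.00): a=3.2023, h=5.0740
  candidates: C₊=(4.0479,4.9474) cross=40.717; C₋=(4.3108,-5.1972) cross=-40.717
  mode + wants cross > 0 → take C=(4.0479,4.9474) (cross=40.717)
ex = (C−B)/|BC| = (0.5116,0.8592); ey = (-0.8592,0.5116)
P = B + -1.63·ex + 2.64·ey = (-2.1241,-0.2578)

-2.12 -0.26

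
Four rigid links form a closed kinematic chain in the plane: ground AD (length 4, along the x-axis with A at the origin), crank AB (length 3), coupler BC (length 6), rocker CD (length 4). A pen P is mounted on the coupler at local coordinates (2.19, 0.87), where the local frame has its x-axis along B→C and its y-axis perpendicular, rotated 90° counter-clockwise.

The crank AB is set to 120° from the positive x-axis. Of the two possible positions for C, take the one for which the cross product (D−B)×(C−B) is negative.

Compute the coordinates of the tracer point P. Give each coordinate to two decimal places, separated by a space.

0.24 1.01

A=(0,0), D=(4.00,0)
B = A + 3.00·(cos120°, sin120°) = (-1.5000, 2.5981)
|BD| = 6.0828
circle(B,6.00) ∩ circle(D,4.00): a=4.6854, h=3.7480
  candidates: C₊=(4.3373,3.9858) cross=22.798; C₋=(1.1356,-2.7920) cross=-22.798
  mode - wants cross < 0 → take C=(1.1356,-2.7920) (cross=-22.798)
ex = (C−B)/|BC| = (0.4393,-0.8984); ey = (0.8984,0.4393)
P = B + 2.19·ex + 0.87·ey = (0.2436,1.0129)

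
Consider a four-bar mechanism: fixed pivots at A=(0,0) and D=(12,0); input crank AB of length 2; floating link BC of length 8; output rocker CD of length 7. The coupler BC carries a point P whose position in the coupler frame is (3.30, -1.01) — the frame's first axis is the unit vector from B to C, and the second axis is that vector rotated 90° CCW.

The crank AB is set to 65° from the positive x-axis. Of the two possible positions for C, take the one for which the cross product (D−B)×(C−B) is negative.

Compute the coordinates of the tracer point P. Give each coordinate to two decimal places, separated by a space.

A=(0,0), D=(12.00,0)
B = A + 2.00·(cos65°, sin65°) = (0.8452, 1.8126)
|BD| = 11.3011
circle(B,8.00) ∩ circle(D,7.00): a=6.3142, h=4.9123
  candidates: C₊=(7.8656,5.6486) cross=55.515; C₋=(6.2898,-4.0489) cross=-55.515
  mode - wants cross < 0 → take C=(6.2898,-4.0489) (cross=-55.515)
ex = (C−B)/|BC| = (0.6806,-0.7327); ey = (0.7327,0.6806)
P = B + 3.30·ex + -1.01·ey = (2.3511,-1.2926)

2.35 -1.29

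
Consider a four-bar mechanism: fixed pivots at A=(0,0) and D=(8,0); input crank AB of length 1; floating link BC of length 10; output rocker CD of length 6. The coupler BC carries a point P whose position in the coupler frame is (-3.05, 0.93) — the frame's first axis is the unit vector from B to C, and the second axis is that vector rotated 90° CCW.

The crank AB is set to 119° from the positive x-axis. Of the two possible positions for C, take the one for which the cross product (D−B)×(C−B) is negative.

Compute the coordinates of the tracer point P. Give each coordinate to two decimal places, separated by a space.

-2.10 3.62

A=(0,0), D=(8.00,0)
B = A + 1.00·(cos119°, sin119°) = (-0.4848, 0.8746)
|BD| = 8.5298
circle(B,10.00) ∩ circle(D,6.00): a=8.0165, h=5.9780
  candidates: C₊=(8.1024,5.9991) cross=50.991; C₋=(6.8764,-5.8939) cross=-50.991
  mode - wants cross < 0 → take C=(6.8764,-5.8939) (cross=-50.991)
ex = (C−B)/|BC| = (0.7361,-0.6768); ey = (0.6768,0.7361)
P = B + -3.05·ex + 0.93·ey = (-2.1005,3.6236)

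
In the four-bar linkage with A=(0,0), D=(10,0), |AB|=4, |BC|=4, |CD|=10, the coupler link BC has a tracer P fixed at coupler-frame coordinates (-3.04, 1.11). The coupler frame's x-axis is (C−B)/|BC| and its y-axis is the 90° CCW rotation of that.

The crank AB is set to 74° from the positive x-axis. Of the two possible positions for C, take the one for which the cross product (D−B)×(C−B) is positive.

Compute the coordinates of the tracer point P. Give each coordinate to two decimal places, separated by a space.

A=(0,0), D=(10.00,0)
B = A + 4.00·(cos74°, sin74°) = (1.1025, 3.8450)
|BD| = 9.6927
circle(B,4.00) ∩ circle(D,10.00): a=0.5132, h=3.9669
  candidates: C₊=(3.1473,7.2829) cross=38.450; C₋=(0.0000,0.0000) cross=-38.450
  mode + wants cross > 0 → take C=(3.1473,7.2829) (cross=38.450)
ex = (C−B)/|BC| = (0.5112,0.8595); ey = (-0.8595,0.5112)
P = B + -3.04·ex + 1.11·ey = (-1.4055,1.7997)

-1.41 1.80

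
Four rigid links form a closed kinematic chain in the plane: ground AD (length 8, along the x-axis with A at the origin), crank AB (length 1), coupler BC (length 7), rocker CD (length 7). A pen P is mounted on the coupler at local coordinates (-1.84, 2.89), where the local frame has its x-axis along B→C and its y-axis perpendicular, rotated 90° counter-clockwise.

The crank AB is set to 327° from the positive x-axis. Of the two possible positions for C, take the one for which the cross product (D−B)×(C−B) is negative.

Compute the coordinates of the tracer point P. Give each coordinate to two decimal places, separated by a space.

2.14 2.63

A=(0,0), D=(8.00,0)
B = A + 1.00·(cos327°, sin327°) = (0.8387, -0.5446)
|BD| = 7.1820
circle(B,7.00) ∩ circle(D,7.00): a=3.5910, h=6.0087
  candidates: C₊=(3.9637,5.7191) cross=43.155; C₋=(4.8750,-6.2637) cross=-43.155
  mode - wants cross < 0 → take C=(4.8750,-6.2637) (cross=-43.155)
ex = (C−B)/|BC| = (0.5766,-0.8170); ey = (0.8170,0.5766)
P = B + -1.84·ex + 2.89·ey = (2.1389,2.6251)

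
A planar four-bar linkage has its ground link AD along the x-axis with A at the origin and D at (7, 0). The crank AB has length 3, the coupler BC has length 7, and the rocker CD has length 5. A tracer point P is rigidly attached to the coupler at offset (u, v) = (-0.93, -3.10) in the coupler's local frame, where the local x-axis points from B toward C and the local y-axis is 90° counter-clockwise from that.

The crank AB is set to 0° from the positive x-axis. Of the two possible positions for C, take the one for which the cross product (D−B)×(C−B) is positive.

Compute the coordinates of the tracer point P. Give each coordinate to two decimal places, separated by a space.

4.51 -2.87

A=(0,0), D=(7.00,0)
B = A + 3.00·(cos0°, sin0°) = (3.0000, 0.0000)
|BD| = 4.0000
circle(B,7.00) ∩ circle(D,5.00): a=5.0000, h=4.8990
  candidates: C₊=(8.0000,4.8990) cross=19.596; C₋=(8.0000,-4.8990) cross=-19.596
  mode + wants cross > 0 → take C=(8.0000,4.8990) (cross=19.596)
ex = (C−B)/|BC| = (0.7143,0.6999); ey = (-0.6999,0.7143)
P = B + -0.93·ex + -3.10·ey = (4.5053,-2.8652)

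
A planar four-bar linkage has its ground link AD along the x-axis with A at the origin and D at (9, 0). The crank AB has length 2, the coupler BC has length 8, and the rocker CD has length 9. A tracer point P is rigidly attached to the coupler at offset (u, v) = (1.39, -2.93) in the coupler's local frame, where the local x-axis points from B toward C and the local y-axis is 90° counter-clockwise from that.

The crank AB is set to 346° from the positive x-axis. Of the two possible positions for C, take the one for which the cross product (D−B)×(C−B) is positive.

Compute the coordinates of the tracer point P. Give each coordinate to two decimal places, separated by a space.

5.11 0.21

A=(0,0), D=(9.00,0)
B = A + 2.00·(cos346°, sin346°) = (1.9406, -0.4838)
|BD| = 7.0760
circle(B,8.00) ∩ circle(D,9.00): a=2.3367, h=7.6511
  candidates: C₊=(3.7487,7.3092) cross=54.139; C₋=(4.7950,-7.9573) cross=-54.139
  mode + wants cross > 0 → take C=(3.7487,7.3092) (cross=54.139)
ex = (C−B)/|BC| = (0.2260,0.9741); ey = (-0.9741,0.2260)
P = B + 1.39·ex + -2.93·ey = (5.1089,0.2080)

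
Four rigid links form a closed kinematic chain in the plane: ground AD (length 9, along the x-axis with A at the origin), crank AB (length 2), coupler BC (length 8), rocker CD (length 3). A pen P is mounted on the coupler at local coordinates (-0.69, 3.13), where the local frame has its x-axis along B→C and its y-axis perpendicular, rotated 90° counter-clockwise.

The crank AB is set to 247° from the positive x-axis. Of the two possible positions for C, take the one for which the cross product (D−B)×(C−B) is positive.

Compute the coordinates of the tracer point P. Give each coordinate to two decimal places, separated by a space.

A=(0,0), D=(9.00,0)
B = A + 2.00·(cos247°, sin247°) = (-0.7815, -1.8410)
|BD| = 9.9532
circle(B,8.00) ∩ circle(D,3.00): a=7.7395, h=2.0248
  candidates: C₊=(6.4500,1.5804) cross=20.153; C₋=(7.1990,-2.3993) cross=-20.153
  mode + wants cross > 0 → take C=(6.4500,1.5804) (cross=20.153)
ex = (C−B)/|BC| = (0.9039,0.4277); ey = (-0.4277,0.9039)
P = B + -0.69·ex + 3.13·ey = (-2.7438,0.6932)

-2.74 0.69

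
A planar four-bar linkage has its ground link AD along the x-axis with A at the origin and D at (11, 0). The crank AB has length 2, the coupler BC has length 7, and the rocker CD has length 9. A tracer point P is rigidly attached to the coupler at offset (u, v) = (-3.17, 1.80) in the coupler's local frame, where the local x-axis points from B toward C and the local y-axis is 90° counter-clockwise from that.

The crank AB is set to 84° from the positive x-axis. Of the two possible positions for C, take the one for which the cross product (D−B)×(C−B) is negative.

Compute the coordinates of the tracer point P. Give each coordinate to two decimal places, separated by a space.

0.52 5.62

A=(0,0), D=(11.00,0)
B = A + 2.00·(cos84°, sin84°) = (0.2091, 1.9890)
|BD| = 10.9727
circle(B,7.00) ∩ circle(D,9.00): a=4.0282, h=5.7248
  candidates: C₊=(5.2083,6.8888) cross=62.817; C₋=(3.1328,-4.3711) cross=-62.817
  mode - wants cross < 0 → take C=(3.1328,-4.3711) (cross=-62.817)
ex = (C−B)/|BC| = (0.4177,-0.9086); ey = (0.9086,0.4177)
P = B + -3.17·ex + 1.80·ey = (0.5205,5.6211)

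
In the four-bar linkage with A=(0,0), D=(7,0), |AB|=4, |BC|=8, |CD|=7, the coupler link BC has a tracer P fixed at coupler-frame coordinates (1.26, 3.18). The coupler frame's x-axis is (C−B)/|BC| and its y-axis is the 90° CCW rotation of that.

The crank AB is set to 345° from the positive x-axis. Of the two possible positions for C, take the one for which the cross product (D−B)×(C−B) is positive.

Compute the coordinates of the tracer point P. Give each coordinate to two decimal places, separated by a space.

0.99 0.81

A=(0,0), D=(7.00,0)
B = A + 4.00·(cos345°, sin345°) = (3.8637, -1.0353)
|BD| = 3.3027
circle(B,8.00) ∩ circle(D,7.00): a=3.9222, h=6.9725
  candidates: C₊=(5.4026,6.8153) cross=23.029; C₋=(9.7738,-6.4270) cross=-23.029
  mode + wants cross > 0 → take C=(5.4026,6.8153) (cross=23.029)
ex = (C−B)/|BC| = (0.1924,0.9813); ey = (-0.9813,0.1924)
P = B + 1.26·ex + 3.18·ey = (0.9855,0.8129)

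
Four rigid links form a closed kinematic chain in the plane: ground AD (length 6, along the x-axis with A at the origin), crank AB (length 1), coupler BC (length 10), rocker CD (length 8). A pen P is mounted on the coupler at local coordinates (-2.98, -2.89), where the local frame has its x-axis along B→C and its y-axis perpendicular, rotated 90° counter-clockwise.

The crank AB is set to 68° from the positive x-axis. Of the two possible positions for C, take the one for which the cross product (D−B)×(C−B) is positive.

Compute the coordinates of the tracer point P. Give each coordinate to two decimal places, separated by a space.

A=(0,0), D=(6.00,0)
B = A + 1.00·(cos68°, sin68°) = (0.3746, 0.9272)
|BD| = 5.7013
circle(B,10.00) ∩ circle(D,8.00): a=6.0078, h=7.9941
  candidates: C₊=(7.6025,7.8379) cross=45.577; C₋=(5.0024,-7.9376) cross=-45.577
  mode + wants cross > 0 → take C=(7.6025,7.8379) (cross=45.577)
ex = (C−B)/|BC| = (0.7228,0.6911); ey = (-0.6911,0.7228)
P = B + -2.98·ex + -2.89·ey = (0.2179,-3.2211)

0.22 -3.22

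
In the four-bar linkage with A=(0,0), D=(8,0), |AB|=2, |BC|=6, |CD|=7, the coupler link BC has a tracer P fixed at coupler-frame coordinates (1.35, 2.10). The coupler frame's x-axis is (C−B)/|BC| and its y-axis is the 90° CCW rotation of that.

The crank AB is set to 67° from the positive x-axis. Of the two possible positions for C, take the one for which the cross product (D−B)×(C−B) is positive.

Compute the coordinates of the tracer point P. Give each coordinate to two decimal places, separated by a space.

0.15 4.26

A=(0,0), D=(8.00,0)
B = A + 2.00·(cos67°, sin67°) = (0.7815, 1.8410)
|BD| = 7.4496
circle(B,6.00) ∩ circle(D,7.00): a=2.8523, h=5.2787
  candidates: C₊=(4.8498,6.2511) cross=39.324; C₋=(2.2408,-3.9788) cross=-39.324
  mode + wants cross > 0 → take C=(4.8498,6.2511) (cross=39.324)
ex = (C−B)/|BC| = (0.6781,0.7350); ey = (-0.7350,0.6781)
P = B + 1.35·ex + 2.10·ey = (0.1533,4.2572)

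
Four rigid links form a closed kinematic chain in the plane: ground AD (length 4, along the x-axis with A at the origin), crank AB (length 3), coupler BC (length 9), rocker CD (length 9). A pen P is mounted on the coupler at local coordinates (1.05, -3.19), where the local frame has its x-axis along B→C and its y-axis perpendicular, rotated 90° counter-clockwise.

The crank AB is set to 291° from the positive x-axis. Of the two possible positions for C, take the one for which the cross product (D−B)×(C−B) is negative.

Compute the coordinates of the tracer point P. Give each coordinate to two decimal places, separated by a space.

A=(0,0), D=(4.00,0)
B = A + 3.00·(cos291°, sin291°) = (1.0751, -2.8007)
|BD| = 4.0496
circle(B,9.00) ∩ circle(D,9.00): a=2.0248, h=8.7693
  candidates: C₊=(-3.5274,4.9334) cross=35.512; C₋=(8.6025,-7.7342) cross=-35.512
  mode - wants cross < 0 → take C=(8.6025,-7.7342) (cross=-35.512)
ex = (C−B)/|BC| = (0.8364,-0.5482); ey = (0.5482,0.8364)
P = B + 1.05·ex + -3.19·ey = (0.2047,-6.0443)

0.20 -6.04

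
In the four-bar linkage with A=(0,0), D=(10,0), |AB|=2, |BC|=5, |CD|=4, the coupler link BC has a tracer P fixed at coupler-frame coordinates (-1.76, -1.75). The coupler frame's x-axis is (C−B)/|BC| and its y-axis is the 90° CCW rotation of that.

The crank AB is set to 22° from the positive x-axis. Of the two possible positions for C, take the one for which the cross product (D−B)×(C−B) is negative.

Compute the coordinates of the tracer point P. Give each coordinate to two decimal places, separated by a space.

A=(0,0), D=(10.00,0)
B = A + 2.00·(cos22°, sin22°) = (1.8544, 0.7492)
|BD| = 8.1800
circle(B,5.00) ∩ circle(D,4.00): a=4.6401, h=1.8626
  candidates: C₊=(6.6456,2.1790) cross=15.236; C₋=(6.3044,-1.5305) cross=-15.236
  mode - wants cross < 0 → take C=(6.3044,-1.5305) (cross=-15.236)
ex = (C−B)/|BC| = (0.8900,-0.4559); ey = (0.4559,0.8900)
P = B + -1.76·ex + -1.75·ey = (-0.5100,-0.0058)

-0.51 -0.01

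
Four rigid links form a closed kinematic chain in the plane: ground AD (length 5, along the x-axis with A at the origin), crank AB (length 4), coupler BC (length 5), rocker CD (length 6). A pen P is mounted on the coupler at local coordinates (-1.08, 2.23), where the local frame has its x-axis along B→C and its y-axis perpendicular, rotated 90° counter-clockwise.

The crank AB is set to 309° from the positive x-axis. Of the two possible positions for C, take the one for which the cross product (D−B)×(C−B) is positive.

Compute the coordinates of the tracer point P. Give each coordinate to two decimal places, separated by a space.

1.68 -5.44

A=(0,0), D=(5.00,0)
B = A + 4.00·(cos309°, sin309°) = (2.5173, -3.1086)
|BD| = 3.9783
circle(B,5.00) ∩ circle(D,6.00): a=0.6067, h=4.9631
  candidates: C₊=(-0.9821,0.4627) cross=19.745; C₋=(6.7739,-5.7318) cross=-19.745
  mode + wants cross > 0 → take C=(-0.9821,0.4627) (cross=19.745)
ex = (C−B)/|BC| = (-0.6999,0.7143); ey = (-0.7143,-0.6999)
P = B + -1.08·ex + 2.23·ey = (1.6804,-5.4407)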